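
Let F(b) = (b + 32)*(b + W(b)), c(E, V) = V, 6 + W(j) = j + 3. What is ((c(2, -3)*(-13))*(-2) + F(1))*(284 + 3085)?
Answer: -373959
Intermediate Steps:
W(j) = -3 + j (W(j) = -6 + (j + 3) = -6 + (3 + j) = -3 + j)
F(b) = (-3 + 2*b)*(32 + b) (F(b) = (b + 32)*(b + (-3 + b)) = (32 + b)*(-3 + 2*b) = (-3 + 2*b)*(32 + b))
((c(2, -3)*(-13))*(-2) + F(1))*(284 + 3085) = (-3*(-13)*(-2) + (-96 + 2*1**2 + 61*1))*(284 + 3085) = (39*(-2) + (-96 + 2*1 + 61))*3369 = (-78 + (-96 + 2 + 61))*3369 = (-78 - 33)*3369 = -111*3369 = -373959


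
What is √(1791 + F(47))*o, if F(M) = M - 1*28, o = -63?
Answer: -63*√1810 ≈ -2680.3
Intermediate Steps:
F(M) = -28 + M (F(M) = M - 28 = -28 + M)
√(1791 + F(47))*o = √(1791 + (-28 + 47))*(-63) = √(1791 + 19)*(-63) = √1810*(-63) = -63*√1810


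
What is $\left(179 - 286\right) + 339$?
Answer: $232$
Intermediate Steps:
$\left(179 - 286\right) + 339 = -107 + 339 = 232$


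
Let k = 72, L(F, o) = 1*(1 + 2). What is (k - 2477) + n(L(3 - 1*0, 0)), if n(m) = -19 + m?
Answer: -2421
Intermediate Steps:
L(F, o) = 3 (L(F, o) = 1*3 = 3)
(k - 2477) + n(L(3 - 1*0, 0)) = (72 - 2477) + (-19 + 3) = -2405 - 16 = -2421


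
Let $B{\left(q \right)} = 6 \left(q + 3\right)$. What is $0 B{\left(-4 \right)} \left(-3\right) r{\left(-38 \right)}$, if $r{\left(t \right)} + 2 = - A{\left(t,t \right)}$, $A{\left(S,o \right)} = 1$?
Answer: $0$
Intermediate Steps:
$r{\left(t \right)} = -3$ ($r{\left(t \right)} = -2 - 1 = -3$)
$B{\left(q \right)} = 18 + 6 q$ ($B{\left(q \right)} = 6 \left(3 + q\right) = 18 + 6 q$)
$0 B{\left(-4 \right)} \left(-3\right) r{\left(-38 \right)} = 0 \left(18 + 6 \left(-4\right)\right) \left(-3\right) \left(-3\right) = 0 \left(18 - 24\right) \left(-3\right) \left(-3\right) = 0 \left(-6\right) \left(-3\right) \left(-3\right) = 0 \left(-3\right) \left(-3\right) = 0 \left(-3\right) = 0$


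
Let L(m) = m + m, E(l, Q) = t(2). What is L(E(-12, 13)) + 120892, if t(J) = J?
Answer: 120896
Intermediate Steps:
E(l, Q) = 2
L(m) = 2*m
L(E(-12, 13)) + 120892 = 2*2 + 120892 = 4 + 120892 = 120896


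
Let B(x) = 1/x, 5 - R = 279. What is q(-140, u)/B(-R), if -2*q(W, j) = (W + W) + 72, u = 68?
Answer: 28496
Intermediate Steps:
R = -274 (R = 5 - 1*279 = 5 - 279 = -274)
q(W, j) = -36 - W (q(W, j) = -((W + W) + 72)/2 = -(2*W + 72)/2 = -(72 + 2*W)/2 = -36 - W)
q(-140, u)/B(-R) = (-36 - 1*(-140))/(1/(-1*(-274))) = (-36 + 140)/(1/274) = 104/(1/274) = 104*274 = 28496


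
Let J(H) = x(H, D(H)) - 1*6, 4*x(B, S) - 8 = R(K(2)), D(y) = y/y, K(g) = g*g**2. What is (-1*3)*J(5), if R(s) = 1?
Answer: 45/4 ≈ 11.250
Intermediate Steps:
K(g) = g**3
D(y) = 1
x(B, S) = 9/4 (x(B, S) = 2 + (1/4)*1 = 2 + 1/4 = 9/4)
J(H) = -15/4 (J(H) = 9/4 - 1*6 = 9/4 - 6 = -15/4)
(-1*3)*J(5) = -1*3*(-15/4) = -3*(-15/4) = 45/4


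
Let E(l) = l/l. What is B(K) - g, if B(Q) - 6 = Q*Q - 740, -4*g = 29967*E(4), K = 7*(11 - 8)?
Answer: 28795/4 ≈ 7198.8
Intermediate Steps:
E(l) = 1
K = 21 (K = 7*3 = 21)
g = -29967/4 ≈ -7491.8
B(Q) = -734 + Q² (B(Q) = 6 + (Q*Q - 740) = 6 + (Q² - 740) = 6 + (-740 + Q²) = -734 + Q²)
B(K) - g = (-734 + 21²) - 1*(-29967/4) = (-734 + 441) + 29967/4 = -293 + 29967/4 = 28795/4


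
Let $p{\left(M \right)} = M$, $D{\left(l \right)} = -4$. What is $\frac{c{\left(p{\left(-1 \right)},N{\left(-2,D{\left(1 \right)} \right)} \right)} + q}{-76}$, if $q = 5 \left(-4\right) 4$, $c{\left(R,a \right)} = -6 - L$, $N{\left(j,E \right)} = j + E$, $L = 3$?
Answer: $\frac{89}{76} \approx 1.1711$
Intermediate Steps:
$N{\left(j,E \right)} = E + j$
$c{\left(R,a \right)} = -9$ ($c{\left(R,a \right)} = -6 - 3 = -9$)
$q = -80$ ($q = \left(-20\right) 4 = -80$)
$\frac{c{\left(p{\left(-1 \right)},N{\left(-2,D{\left(1 \right)} \right)} \right)} + q}{-76} = \frac{-9 - 80}{-76} = \left(-89\right) \left(- \frac{1}{76}\right) = \frac{89}{76}$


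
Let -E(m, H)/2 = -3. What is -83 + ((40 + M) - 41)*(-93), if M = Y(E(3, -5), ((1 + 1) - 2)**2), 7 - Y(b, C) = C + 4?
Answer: -269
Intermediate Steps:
E(m, H) = 6 (E(m, H) = -2*(-3) = 6)
Y(b, C) = 3 - C (Y(b, C) = 7 - (C + 4) = 7 - (4 + C) = 7 + (-4 - C) = 3 - C)
M = 3 (M = 3 - ((1 + 1) - 2)**2 = 3 - (2 - 2)**2 = 3 - 1*0**2 = 3 - 1*0 = 3 + 0 = 3)
-83 + ((40 + M) - 41)*(-93) = -83 + ((40 + 3) - 41)*(-93) = -83 + (43 - 41)*(-93) = -83 + 2*(-93) = -83 - 186 = -269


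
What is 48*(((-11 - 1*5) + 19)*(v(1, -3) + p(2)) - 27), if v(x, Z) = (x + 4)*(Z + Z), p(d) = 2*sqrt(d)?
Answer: -5616 + 288*sqrt(2) ≈ -5208.7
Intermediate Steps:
v(x, Z) = 2*Z*(4 + x) (v(x, Z) = (4 + x)*(2*Z) = 2*Z*(4 + x))
48*(((-11 - 1*5) + 19)*(v(1, -3) + p(2)) - 27) = 48*(((-11 - 1*5) + 19)*(2*(-3)*(4 + 1) + 2*sqrt(2)) - 27) = 48*(((-11 - 5) + 19)*(2*(-3)*5 + 2*sqrt(2)) - 27) = 48*((-16 + 19)*(-30 + 2*sqrt(2)) - 27) = 48*(3*(-30 + 2*sqrt(2)) - 27) = 48*((-90 + 6*sqrt(2)) - 27) = 48*(-117 + 6*sqrt(2)) = -5616 + 288*sqrt(2)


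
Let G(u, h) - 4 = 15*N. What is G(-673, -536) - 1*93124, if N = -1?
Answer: -93135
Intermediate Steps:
G(u, h) = -11 (G(u, h) = 4 + 15*(-1) = 4 - 15 = -11)
G(-673, -536) - 1*93124 = -11 - 1*93124 = -11 - 93124 = -93135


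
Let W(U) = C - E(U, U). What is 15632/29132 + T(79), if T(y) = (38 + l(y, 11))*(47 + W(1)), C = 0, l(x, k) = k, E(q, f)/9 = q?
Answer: 13564854/7283 ≈ 1862.5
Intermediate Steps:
E(q, f) = 9*q
W(U) = -9*U (W(U) = 0 - 9*U = -9*U)
T(y) = 1862 (T(y) = (38 + 11)*(47 - 9*1) = 49*(47 - 9) = 49*38 = 1862)
15632/29132 + T(79) = 15632/29132 + 1862 = 15632*(1/29132) + 1862 = 3908/7283 + 1862 = 13564854/7283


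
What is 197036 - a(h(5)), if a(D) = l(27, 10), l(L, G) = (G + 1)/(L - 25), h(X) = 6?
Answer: 394061/2 ≈ 1.9703e+5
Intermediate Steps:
l(L, G) = (1 + G)/(-25 + L)
a(D) = 11/2 (a(D) = (1 + 10)/(-25 + 27) = 11/2)
197036 - a(h(5)) = 197036 - 1*11/2 = 197036 - 11/2 = 394061/2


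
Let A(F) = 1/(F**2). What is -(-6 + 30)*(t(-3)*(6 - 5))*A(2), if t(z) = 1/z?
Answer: 2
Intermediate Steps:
A(F) = F**(-2)
-(-6 + 30)*(t(-3)*(6 - 5))*A(2) = -(-6 + 30)*((6 - 5)/(-3))/2**2 = -24*(-1/3*1)/4 = -24*(-1/3)/4 = -(-8)/4 = -1*(-2) = 2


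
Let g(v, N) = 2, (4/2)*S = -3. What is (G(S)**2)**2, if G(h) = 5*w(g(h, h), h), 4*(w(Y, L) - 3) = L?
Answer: 121550625/4096 ≈ 29675.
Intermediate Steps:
S = -3/2 (S = (1/2)*(-3) = -3/2 ≈ -1.5000)
w(Y, L) = 3 + L/4
G(h) = 15 + 5*h/4 (G(h) = 5*(3 + h/4) = 15 + 5*h/4)
(G(S)**2)**2 = ((15 + (5/4)*(-3/2))**2)**2 = ((15 - 15/8)**2)**2 = ((105/8)**2)**2 = (11025/64)**2 = 121550625/4096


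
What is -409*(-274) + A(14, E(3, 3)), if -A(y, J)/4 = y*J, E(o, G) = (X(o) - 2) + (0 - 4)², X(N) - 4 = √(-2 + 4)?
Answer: 111058 - 56*√2 ≈ 1.1098e+5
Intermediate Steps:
X(N) = 4 + √2 (X(N) = 4 + √(-2 + 4) = 4 + √2)
E(o, G) = 18 + √2 (E(o, G) = ((4 + √2) - 2) + (0 - 4)² = (2 + √2) + (-4)² = (2 + √2) + 16 = 18 + √2)
A(y, J) = -4*J*y (A(y, J) = -4*y*J = -4*J*y)
-409*(-274) + A(14, E(3, 3)) = -409*(-274) - 4*(18 + √2)*14 = 112066 + (-1008 - 56*√2) = 111058 - 56*√2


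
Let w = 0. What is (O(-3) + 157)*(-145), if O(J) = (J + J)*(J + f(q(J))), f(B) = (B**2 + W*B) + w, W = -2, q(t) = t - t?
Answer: -25375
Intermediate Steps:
q(t) = 0
f(B) = B**2 - 2*B (f(B) = (B**2 - 2*B) + 0 = B**2 - 2*B)
O(J) = 2*J**2 (O(J) = (J + J)*(J + 0*(-2 + 0)) = (2*J)*(J + 0*(-2)) = (2*J)*(J + 0) = (2*J)*J = 2*J**2)
(O(-3) + 157)*(-145) = (2*(-3)**2 + 157)*(-145) = (2*9 + 157)*(-145) = (18 + 157)*(-145) = 175*(-145) = -25375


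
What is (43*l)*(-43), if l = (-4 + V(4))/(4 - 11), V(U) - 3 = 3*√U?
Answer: 9245/7 ≈ 1320.7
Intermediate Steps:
V(U) = 3 + 3*√U
l = -5/7 (l = (-4 + (3 + 3*√4))/(4 - 11) = (-4 + (3 + 3*2))/(-7) = (-4 + (3 + 6))*(-⅐) = (-4 + 9)*(-⅐) = 5*(-⅐) = -5/7 ≈ -0.71429)
(43*l)*(-43) = (43*(-5/7))*(-43) = -215/7*(-43) = 9245/7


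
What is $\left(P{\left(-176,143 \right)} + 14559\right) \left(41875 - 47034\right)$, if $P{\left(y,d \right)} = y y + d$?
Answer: $-235652802$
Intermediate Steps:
$P{\left(y,d \right)} = d + y^{2}$ ($P{\left(y,d \right)} = y^{2} + d = d + y^{2}$)
$\left(P{\left(-176,143 \right)} + 14559\right) \left(41875 - 47034\right) = \left(\left(143 + \left(-176\right)^{2}\right) + 14559\right) \left(41875 - 47034\right) = \left(\left(143 + 30976\right) + 14559\right) \left(-5159\right) = \left(31119 + 14559\right) \left(-5159\right) = 45678 \left(-5159\right) = -235652802$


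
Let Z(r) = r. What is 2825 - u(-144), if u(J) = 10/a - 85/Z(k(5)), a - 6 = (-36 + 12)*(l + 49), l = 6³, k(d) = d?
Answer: 9029039/3177 ≈ 2842.0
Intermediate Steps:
l = 216
a = -6354 (a = 6 + (-36 + 12)*(216 + 49) = 6 - 24*265 = 6 - 6360 = -6354)
u(J) = -54014/3177 (u(J) = 10/(-6354) - 85/5 = 10*(-1/6354) - 85*⅕ = -5/3177 - 17 = -54014/3177)
2825 - u(-144) = 2825 - 1*(-54014/3177) = 2825 + 54014/3177 = 9029039/3177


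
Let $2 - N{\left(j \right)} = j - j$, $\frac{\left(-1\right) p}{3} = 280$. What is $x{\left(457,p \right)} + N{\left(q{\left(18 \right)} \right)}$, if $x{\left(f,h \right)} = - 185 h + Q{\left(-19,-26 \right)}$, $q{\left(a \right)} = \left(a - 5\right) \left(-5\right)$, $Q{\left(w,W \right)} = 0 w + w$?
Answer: $155383$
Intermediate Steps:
$p = -840$ ($p = \left(-3\right) 280 = -840$)
$Q{\left(w,W \right)} = w$ ($Q{\left(w,W \right)} = 0 + w = w$)
$q{\left(a \right)} = 25 - 5 a$ ($q{\left(a \right)} = \left(-5 + a\right) \left(-5\right) = 25 - 5 a$)
$N{\left(j \right)} = 2$ ($N{\left(j \right)} = 2 - \left(j - j\right) = 2 - 0 = 2 + 0 = 2$)
$x{\left(f,h \right)} = -19 - 185 h$ ($x{\left(f,h \right)} = - 185 h - 19 = -19 - 185 h$)
$x{\left(457,p \right)} + N{\left(q{\left(18 \right)} \right)} = \left(-19 - -155400\right) + 2 = \left(-19 + 155400\right) + 2 = 155381 + 2 = 155383$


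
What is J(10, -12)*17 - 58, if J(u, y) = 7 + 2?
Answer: 95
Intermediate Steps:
J(u, y) = 9
J(10, -12)*17 - 58 = 9*17 - 58 = 153 - 58 = 95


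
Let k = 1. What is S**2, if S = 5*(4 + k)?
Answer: 625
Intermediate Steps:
S = 25 (S = 5*(4 + 1) = 5*5 = 25)
S**2 = 25**2 = 625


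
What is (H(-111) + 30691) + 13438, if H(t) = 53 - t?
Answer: 44293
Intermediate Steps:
(H(-111) + 30691) + 13438 = ((53 - 1*(-111)) + 30691) + 13438 = ((53 + 111) + 30691) + 13438 = (164 + 30691) + 13438 = 30855 + 13438 = 44293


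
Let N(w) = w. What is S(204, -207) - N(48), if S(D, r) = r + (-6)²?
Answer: -219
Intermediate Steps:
S(D, r) = 36 + r (S(D, r) = r + 36 = 36 + r)
S(204, -207) - N(48) = (36 - 207) - 1*48 = -171 - 48 = -219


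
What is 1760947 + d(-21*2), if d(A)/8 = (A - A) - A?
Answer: 1761283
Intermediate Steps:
d(A) = -8*A (d(A) = 8*((A - A) - A) = 8*(0 - A) = 8*(-A) = -8*A)
1760947 + d(-21*2) = 1760947 - (-168)*2 = 1760947 - 8*(-42) = 1760947 + 336 = 1761283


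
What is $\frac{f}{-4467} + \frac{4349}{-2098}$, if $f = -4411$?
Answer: $- \frac{10172705}{9371766} \approx -1.0855$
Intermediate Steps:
$\frac{f}{-4467} + \frac{4349}{-2098} = - \frac{4411}{-4467} + \frac{4349}{-2098} = \left(-4411\right) \left(- \frac{1}{4467}\right) + 4349 \left(- \frac{1}{2098}\right) = \frac{4411}{4467} - \frac{4349}{2098} = - \frac{10172705}{9371766}$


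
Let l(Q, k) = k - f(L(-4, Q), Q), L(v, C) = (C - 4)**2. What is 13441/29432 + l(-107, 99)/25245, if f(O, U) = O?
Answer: -2266651/82556760 ≈ -0.027456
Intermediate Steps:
L(v, C) = (-4 + C)**2
l(Q, k) = k - (-4 + Q)**2
13441/29432 + l(-107, 99)/25245 = 13441/29432 + (99 - (-4 - 107)**2)/25245 = 13441*(1/29432) + (99 - 1*(-111)**2)*(1/25245) = 13441/29432 + (99 - 1*12321)*(1/25245) = 13441/29432 + (99 - 12321)*(1/25245) = 13441/29432 - 12222*1/25245 = 13441/29432 - 1358/2805 = -2266651/82556760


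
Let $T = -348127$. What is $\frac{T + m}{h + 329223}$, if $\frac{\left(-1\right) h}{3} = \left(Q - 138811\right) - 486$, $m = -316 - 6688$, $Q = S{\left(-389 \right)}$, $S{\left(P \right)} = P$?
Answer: $- \frac{118377}{249427} \approx -0.4746$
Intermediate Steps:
$Q = -389$
$m = -7004$ ($m = -316 - 6688 = -7004$)
$h = 419058$ ($h = - 3 \left(\left(-389 - 138811\right) - 486\right) = - 3 \left(-139200 - 486\right) = \left(-3\right) \left(-139686\right) = 419058$)
$\frac{T + m}{h + 329223} = \frac{-348127 - 7004}{419058 + 329223} = - \frac{355131}{748281} = \left(-355131\right) \frac{1}{748281} = - \frac{118377}{249427}$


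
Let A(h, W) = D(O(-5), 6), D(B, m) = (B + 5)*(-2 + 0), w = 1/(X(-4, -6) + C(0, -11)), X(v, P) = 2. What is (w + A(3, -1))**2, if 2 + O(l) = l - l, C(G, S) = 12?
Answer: 6889/196 ≈ 35.148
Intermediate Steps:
O(l) = -2 (O(l) = -2 + (l - l) = -2 + 0 = -2)
w = 1/14 (w = 1/(2 + 12) = 1/14 ≈ 0.071429)
D(B, m) = -10 - 2*B (D(B, m) = (5 + B)*(-2) = -10 - 2*B)
A(h, W) = -6 (A(h, W) = -10 - 2*(-2) = -10 + 4 = -6)
(w + A(3, -1))**2 = (1/14 - 6)**2 = (-83/14)**2 = 6889/196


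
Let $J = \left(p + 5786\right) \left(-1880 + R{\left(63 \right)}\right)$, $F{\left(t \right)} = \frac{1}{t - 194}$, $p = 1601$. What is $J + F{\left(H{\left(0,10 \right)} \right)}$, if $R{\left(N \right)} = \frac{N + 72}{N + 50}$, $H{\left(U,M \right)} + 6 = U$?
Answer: $- \frac{313659407113}{22600} \approx -1.3879 \cdot 10^{7}$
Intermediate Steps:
$H{\left(U,M \right)} = -6 + U$
$F{\left(t \right)} = \frac{1}{-194 + t}$
$R{\left(N \right)} = \frac{72 + N}{50 + N}$
$J = - \frac{1568297035}{113}$ ($J = \left(1601 + 5786\right) \left(-1880 + \frac{72 + 63}{50 + 63}\right) = 7387 \left(-1880 + \frac{1}{113} \cdot 135\right) = 7387 \left(-1880 + \frac{135}{113}\right) = 7387 \left(- \frac{212305}{113}\right) = - \frac{1568297035}{113} \approx -1.3879 \cdot 10^{7}$)
$J + F{\left(H{\left(0,10 \right)} \right)} = - \frac{1568297035}{113} + \frac{1}{-194 + \left(-6 + 0\right)} = - \frac{1568297035}{113} + \frac{1}{-194 - 6} = - \frac{1568297035}{113} + \frac{1}{-200} = - \frac{1568297035}{113} - \frac{1}{200} = - \frac{313659407113}{22600}$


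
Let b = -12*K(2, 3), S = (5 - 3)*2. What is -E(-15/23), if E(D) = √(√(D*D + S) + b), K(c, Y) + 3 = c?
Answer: -√(6348 + 23*√2341)/23 ≈ -3.7555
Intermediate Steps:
S = 4 (S = 2*2 = 4)
K(c, Y) = -3 + c
b = 12 (b = -12*(-3 + 2) = -12*(-1) = 12)
E(D) = √(12 + √(4 + D²)) (E(D) = √(√(D*D + 4) + 12) = √(√(D² + 4) + 12) = √(√(4 + D²) + 12) = √(12 + √(4 + D²)))
-E(-15/23) = -√(12 + √(4 + (-15/23)²)) = -√(12 + √(4 + 225/529)) = -√(12 + √(2341/529)) = -√(12 + √2341/23)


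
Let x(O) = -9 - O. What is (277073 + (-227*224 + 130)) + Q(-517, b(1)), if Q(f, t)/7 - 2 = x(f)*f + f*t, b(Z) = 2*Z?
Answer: -1619321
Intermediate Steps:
Q(f, t) = 14 + 7*f*t + 7*f*(-9 - f) (Q(f, t) = 14 + 7*((-9 - f)*f + f*t) = 14 + 7*(f*(-9 - f) + f*t) = 14 + 7*(f*t + f*(-9 - f)) = 14 + (7*f*t + 7*f*(-9 - f)) = 14 + 7*f*t + 7*f*(-9 - f))
(277073 + (-227*224 + 130)) + Q(-517, b(1)) = (277073 + (-227*224 + 130)) + (14 - 7*(-517)*(9 - 517) + 7*(-517)*(2*1)) = (277073 + (-50848 + 130)) + (14 - 7*(-517)*(-508) + 7*(-517)*2) = (277073 - 50718) + (14 - 1838452 - 7238) = 226355 - 1845676 = -1619321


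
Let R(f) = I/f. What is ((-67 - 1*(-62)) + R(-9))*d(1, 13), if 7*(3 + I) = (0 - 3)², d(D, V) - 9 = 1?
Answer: -1010/21 ≈ -48.095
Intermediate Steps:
d(D, V) = 10 (d(D, V) = 9 + 1 = 10)
I = -12/7 (I = -3 + (0 - 3)²/7 = -3 + (⅐)*(-3)² = -3 + (⅐)*9 = -3 + 9/7 = -12/7 ≈ -1.7143)
R(f) = -12/(7*f)
((-67 - 1*(-62)) + R(-9))*d(1, 13) = ((-67 - 1*(-62)) - 12/7/(-9))*10 = ((-67 + 62) - 12/7*(-⅑))*10 = (-5 + 4/21)*10 = -101/21*10 = -1010/21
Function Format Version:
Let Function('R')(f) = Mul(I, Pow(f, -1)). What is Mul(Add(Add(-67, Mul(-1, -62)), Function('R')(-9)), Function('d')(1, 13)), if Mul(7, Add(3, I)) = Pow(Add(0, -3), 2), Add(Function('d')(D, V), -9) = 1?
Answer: Rational(-1010, 21) ≈ -48.095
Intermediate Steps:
Function('d')(D, V) = 10 (Function('d')(D, V) = Add(9, 1) = 10)
I = Rational(-12, 7) (I = Add(-3, Mul(Rational(1, 7), Pow(Add(0, -3), 2))) = Add(-3, Mul(Rational(1, 7), Pow(-3, 2))) = Add(-3, Mul(Rational(1, 7), 9)) = Add(-3, Rational(9, 7)) = Rational(-12, 7) ≈ -1.7143)
Function('R')(f) = Mul(Rational(-12, 7), Pow(f, -1))
Mul(Add(Add(-67, Mul(-1, -62)), Function('R')(-9)), Function('d')(1, 13)) = Mul(Add(Add(-67, Mul(-1, -62)), Mul(Rational(-12, 7), Pow(-9, -1))), 10) = Mul(Add(Add(-67, 62), Mul(Rational(-12, 7), Rational(-1, 9))), 10) = Mul(Add(-5, Rational(4, 21)), 10) = Mul(Rational(-101, 21), 10) = Rational(-1010, 21)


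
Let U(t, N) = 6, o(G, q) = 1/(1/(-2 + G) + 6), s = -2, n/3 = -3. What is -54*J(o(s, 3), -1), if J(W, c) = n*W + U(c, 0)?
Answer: -5508/23 ≈ -239.48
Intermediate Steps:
n = -9 (n = 3*(-3) = -9)
o(G, q) = 1/(6 + 1/(-2 + G))
J(W, c) = 6 - 9*W (J(W, c) = -9*W + 6 = 6 - 9*W)
-54*J(o(s, 3), -1) = -54*(6 - 9*(-2 - 2)/(-11 + 6*(-2))) = -54*(6 - 9*(-4)/(-11 - 12)) = -54*(6 - 9*(-4)/(-23)) = -54*(6 - (-9)*(-4)/23) = -54*(6 - 9*4/23) = -54*(6 - 36/23) = -54*102/23 = -5508/23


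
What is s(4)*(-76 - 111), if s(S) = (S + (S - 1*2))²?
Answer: -6732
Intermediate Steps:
s(S) = (-2 + 2*S)² (s(S) = (S + (S - 2))² = (S + (-2 + S))² = (-2 + 2*S)²)
s(4)*(-76 - 111) = (4*(-1 + 4)²)*(-76 - 111) = (4*3²)*(-187) = (4*9)*(-187) = 36*(-187) = -6732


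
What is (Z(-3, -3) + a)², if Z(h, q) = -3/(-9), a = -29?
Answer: 7396/9 ≈ 821.78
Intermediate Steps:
Z(h, q) = ⅓ (Z(h, q) = -3*(-⅑) = ⅓)
(Z(-3, -3) + a)² = (⅓ - 29)² = (-86/3)² = 7396/9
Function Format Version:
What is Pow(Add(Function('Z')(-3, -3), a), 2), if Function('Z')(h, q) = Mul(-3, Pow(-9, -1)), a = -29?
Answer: Rational(7396, 9) ≈ 821.78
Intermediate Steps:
Function('Z')(h, q) = Rational(1, 3) (Function('Z')(h, q) = Mul(-3, Rational(-1, 9)) = Rational(1, 3))
Pow(Add(Function('Z')(-3, -3), a), 2) = Pow(Add(Rational(1, 3), -29), 2) = Pow(Rational(-86, 3), 2) = Rational(7396, 9)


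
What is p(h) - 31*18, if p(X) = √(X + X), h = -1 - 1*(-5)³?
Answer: -558 + 2*√62 ≈ -542.25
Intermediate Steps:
h = 124 (h = -1 - 1*(-125) = -1 + 125 = 124)
p(X) = √2*√X (p(X) = √(2*X) = √2*√X)
p(h) - 31*18 = √2*√124 - 31*18 = √2*(2*√31) - 558 = 2*√62 - 558 = -558 + 2*√62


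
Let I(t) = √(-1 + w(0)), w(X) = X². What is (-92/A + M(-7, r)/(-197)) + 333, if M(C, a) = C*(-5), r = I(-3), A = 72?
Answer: 1175657/3546 ≈ 331.54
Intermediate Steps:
I(t) = I (I(t) = √(-1 + 0²) = √(-1 + 0) = √(-1) = I)
r = I ≈ 1.0*I
M(C, a) = -5*C
(-92/A + M(-7, r)/(-197)) + 333 = (-92/72 - 5*(-7)/(-197)) + 333 = (-92*1/72 + 35*(-1/197)) + 333 = (-23/18 - 35/197) + 333 = -5161/3546 + 333 = 1175657/3546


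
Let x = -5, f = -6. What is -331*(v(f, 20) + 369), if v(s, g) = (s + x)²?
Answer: -162190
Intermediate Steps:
v(s, g) = (-5 + s)² (v(s, g) = (s - 5)² = (-5 + s)²)
-331*(v(f, 20) + 369) = -331*((-5 - 6)² + 369) = -331*((-11)² + 369) = -331*(121 + 369) = -331*490 = -162190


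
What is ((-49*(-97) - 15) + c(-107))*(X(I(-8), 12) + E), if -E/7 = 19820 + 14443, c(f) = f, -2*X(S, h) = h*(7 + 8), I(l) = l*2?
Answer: -1111120461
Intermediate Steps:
I(l) = 2*l
X(S, h) = -15*h/2 (X(S, h) = -h*(7 + 8)/2 = -h*15/2 = -15*h/2)
E = -239841 (E = -7*(19820 + 14443) = -7*34263 = -239841)
((-49*(-97) - 15) + c(-107))*(X(I(-8), 12) + E) = ((-49*(-97) - 15) - 107)*(-15/2*12 - 239841) = ((4753 - 15) - 107)*(-90 - 239841) = (4738 - 107)*(-239931) = 4631*(-239931) = -1111120461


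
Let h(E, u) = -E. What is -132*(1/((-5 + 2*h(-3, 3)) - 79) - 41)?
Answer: 70378/13 ≈ 5413.7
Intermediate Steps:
-132*(1/((-5 + 2*h(-3, 3)) - 79) - 41) = -132*(1/((-5 + 2*(-1*(-3))) - 79) - 41) = -132*(1/((-5 + 2*3) - 79) - 41) = -132*(1/((-5 + 6) - 79) - 41) = -132*(1/(1 - 79) - 41) = -132*(1/(-78) - 41) = -132*(-1/78 - 41) = -132*(-3199/78) = 70378/13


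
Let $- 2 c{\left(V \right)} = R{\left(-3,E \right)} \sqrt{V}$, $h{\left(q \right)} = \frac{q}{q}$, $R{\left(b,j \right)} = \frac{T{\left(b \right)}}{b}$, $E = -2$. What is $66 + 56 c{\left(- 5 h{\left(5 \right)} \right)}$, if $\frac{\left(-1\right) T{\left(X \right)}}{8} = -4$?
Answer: $66 + \frac{896 i \sqrt{5}}{3} \approx 66.0 + 667.84 i$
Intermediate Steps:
$T{\left(X \right)} = 32$ ($T{\left(X \right)} = \left(-8\right) \left(-4\right) = 32$)
$R{\left(b,j \right)} = \frac{32}{b}$
$h{\left(q \right)} = 1$
$c{\left(V \right)} = \frac{16 \sqrt{V}}{3}$ ($c{\left(V \right)} = - \frac{\frac{32}{-3} \sqrt{V}}{2} = - \frac{32 \left(- \frac{1}{3}\right) \sqrt{V}}{2} = - \frac{\left(- \frac{32}{3}\right) \sqrt{V}}{2} = \frac{16 \sqrt{V}}{3}$)
$66 + 56 c{\left(- 5 h{\left(5 \right)} \right)} = 66 + 56 \frac{16 \sqrt{\left(-5\right) 1}}{3} = 66 + 56 \frac{16 \sqrt{-5}}{3} = 66 + 56 \frac{16 i \sqrt{5}}{3} = 66 + \frac{896 i \sqrt{5}}{3}$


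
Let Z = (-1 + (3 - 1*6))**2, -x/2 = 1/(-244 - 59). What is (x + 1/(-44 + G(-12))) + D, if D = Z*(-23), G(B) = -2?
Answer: -5129395/13938 ≈ -368.02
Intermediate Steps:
x = 2/303 (x = -2/(-244 - 59) = -2/(-303) = -2*(-1/303) = 2/303 ≈ 0.0066007)
Z = 16 (Z = (-1 + (3 - 6))**2 = (-1 - 3)**2 = (-4)**2 = 16)
D = -368 (D = 16*(-23) = -368)
(x + 1/(-44 + G(-12))) + D = (2/303 + 1/(-44 - 2)) - 368 = (2/303 + 1/(-46)) - 368 = (2/303 - 1/46) - 368 = -211/13938 - 368 = -5129395/13938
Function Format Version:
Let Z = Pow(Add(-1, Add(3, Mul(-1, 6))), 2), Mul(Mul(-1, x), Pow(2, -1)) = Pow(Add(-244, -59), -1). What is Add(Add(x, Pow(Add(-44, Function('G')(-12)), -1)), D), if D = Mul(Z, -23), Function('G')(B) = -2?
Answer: Rational(-5129395, 13938) ≈ -368.02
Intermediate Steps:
x = Rational(2, 303) (x = Mul(-2, Pow(Add(-244, -59), -1)) = Mul(-2, Pow(-303, -1)) = Mul(-2, Rational(-1, 303)) = Rational(2, 303) ≈ 0.0066007)
Z = 16 (Z = Pow(Add(-1, Add(3, -6)), 2) = Pow(Add(-1, -3), 2) = Pow(-4, 2) = 16)
D = -368 (D = Mul(16, -23) = -368)
Add(Add(x, Pow(Add(-44, Function('G')(-12)), -1)), D) = Add(Add(Rational(2, 303), Pow(Add(-44, -2), -1)), -368) = Add(Add(Rational(2, 303), Pow(-46, -1)), -368) = Add(Add(Rational(2, 303), Rational(-1, 46)), -368) = Add(Rational(-211, 13938), -368) = Rational(-5129395, 13938)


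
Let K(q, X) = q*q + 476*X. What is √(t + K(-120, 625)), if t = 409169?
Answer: √721069 ≈ 849.16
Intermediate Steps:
K(q, X) = q² + 476*X
√(t + K(-120, 625)) = √(409169 + ((-120)² + 476*625)) = √(409169 + (14400 + 297500)) = √(409169 + 311900) = √721069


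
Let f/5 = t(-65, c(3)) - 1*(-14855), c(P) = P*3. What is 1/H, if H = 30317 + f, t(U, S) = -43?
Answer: 1/104377 ≈ 9.5807e-6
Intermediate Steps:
c(P) = 3*P
f = 74060 (f = 5*(-43 - 1*(-14855)) = 5*(-43 + 14855) = 5*14812 = 74060)
H = 104377 (H = 30317 + 74060 = 104377)
1/H = 1/104377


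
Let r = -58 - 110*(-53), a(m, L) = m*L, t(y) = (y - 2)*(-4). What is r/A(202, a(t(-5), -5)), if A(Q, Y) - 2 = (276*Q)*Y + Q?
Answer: -13/17579 ≈ -0.00073952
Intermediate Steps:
t(y) = 8 - 4*y (t(y) = (-2 + y)*(-4) = 8 - 4*y)
a(m, L) = L*m
r = 5772 (r = -58 + 5830 = 5772)
A(Q, Y) = 2 + Q + 276*Q*Y (A(Q, Y) = 2 + ((276*Q)*Y + Q) = 2 + (276*Q*Y + Q) = 2 + (Q + 276*Q*Y) = 2 + Q + 276*Q*Y)
r/A(202, a(t(-5), -5)) = 5772/(2 + 202 + 276*202*(-5*(8 - 4*(-5)))) = 5772/(2 + 202 + 276*202*(-5*(8 + 20))) = 5772/(2 + 202 + 276*202*(-5*28)) = 5772/(2 + 202 + 276*202*(-140)) = 5772/(2 + 202 - 7805280) = 5772/(-7805076) = 5772*(-1/7805076) = -13/17579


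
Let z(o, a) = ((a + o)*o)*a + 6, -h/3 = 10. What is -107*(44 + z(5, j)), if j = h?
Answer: -406600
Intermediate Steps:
h = -30 (h = -3*10 = -30)
j = -30
z(o, a) = 6 + a*o*(a + o) (z(o, a) = (o*(a + o))*a + 6 = a*o*(a + o) + 6 = 6 + a*o*(a + o))
-107*(44 + z(5, j)) = -107*(44 + (6 - 30*5**2 + 5*(-30)**2)) = -107*(44 + (6 - 30*25 + 5*900)) = -107*(44 + (6 - 750 + 4500)) = -107*(44 + 3756) = -107*3800 = -406600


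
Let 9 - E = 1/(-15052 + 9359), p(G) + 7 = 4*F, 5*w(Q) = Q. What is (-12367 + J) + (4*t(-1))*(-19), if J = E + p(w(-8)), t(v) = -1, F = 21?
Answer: -69483064/5693 ≈ -12205.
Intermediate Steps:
w(Q) = Q/5
p(G) = 77 (p(G) = -7 + 4*21 = -7 + 84 = 77)
E = 51238/5693 (E = 9 - 1/(-15052 + 9359) = 9 - 1/(-5693) = 9 - 1*(-1/5693) = 9 + 1/5693 = 51238/5693 ≈ 9.0002)
J = 489599/5693 (J = 51238/5693 + 77 = 489599/5693 ≈ 86.000)
(-12367 + J) + (4*t(-1))*(-19) = (-12367 + 489599/5693) + (4*(-1))*(-19) = -69915732/5693 - 4*(-19) = -69915732/5693 + 76 = -69483064/5693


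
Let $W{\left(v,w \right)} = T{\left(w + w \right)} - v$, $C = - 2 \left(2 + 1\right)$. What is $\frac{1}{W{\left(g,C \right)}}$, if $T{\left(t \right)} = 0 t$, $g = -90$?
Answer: $\frac{1}{90} \approx 0.011111$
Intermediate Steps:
$T{\left(t \right)} = 0$
$C = -6$ ($C = \left(-2\right) 3 = -6$)
$W{\left(v,w \right)} = - v$ ($W{\left(v,w \right)} = 0 - v = - v$)
$\frac{1}{W{\left(g,C \right)}} = \frac{1}{\left(-1\right) \left(-90\right)} = \frac{1}{90}$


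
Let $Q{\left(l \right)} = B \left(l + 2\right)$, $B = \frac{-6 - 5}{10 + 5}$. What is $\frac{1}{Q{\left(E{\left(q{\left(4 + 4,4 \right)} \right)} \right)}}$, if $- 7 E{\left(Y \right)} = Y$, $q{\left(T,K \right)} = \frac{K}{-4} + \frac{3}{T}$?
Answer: $- \frac{280}{429} \approx -0.65268$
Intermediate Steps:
$B = - \frac{11}{15} \approx -0.73333$
$q{\left(T,K \right)} = \frac{3}{T} - \frac{K}{4}$ ($q{\left(T,K \right)} = K \left(- \frac{1}{4}\right) + \frac{3}{T} = - \frac{K}{4} + \frac{3}{T} = \frac{3}{T} - \frac{K}{4}$)
$E{\left(Y \right)} = - \frac{Y}{7}$
$Q{\left(l \right)} = - \frac{22}{15} - \frac{11 l}{15}$ ($Q{\left(l \right)} = - \frac{11 \left(l + 2\right)}{15} = - \frac{11 \left(2 + l\right)}{15} = - \frac{22}{15} - \frac{11 l}{15}$)
$\frac{1}{Q{\left(E{\left(q{\left(4 + 4,4 \right)} \right)} \right)}} = \frac{1}{- \frac{22}{15} - \frac{11 \left(- \frac{\frac{3}{4 + 4} - 1}{7}\right)}{15}} = \frac{1}{- \frac{22}{15} - \frac{11 \left(- \frac{\frac{3}{8} - 1}{7}\right)}{15}} = \frac{1}{- \frac{22}{15} - \frac{11 \left(\left(- \frac{1}{7}\right) \left(- \frac{5}{8}\right)\right)}{15}} = \frac{1}{- \frac{22}{15} - \frac{11}{168}} = \frac{1}{- \frac{429}{280}} = - \frac{280}{429}$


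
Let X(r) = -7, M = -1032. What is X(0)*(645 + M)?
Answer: 2709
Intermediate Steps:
X(0)*(645 + M) = -7*(645 - 1032) = -7*(-387) = 2709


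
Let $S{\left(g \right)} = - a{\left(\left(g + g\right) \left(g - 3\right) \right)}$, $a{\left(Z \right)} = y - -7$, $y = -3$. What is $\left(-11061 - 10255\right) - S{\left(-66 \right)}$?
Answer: $-21312$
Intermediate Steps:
$a{\left(Z \right)} = 4$ ($a{\left(Z \right)} = -3 - -7 = -3 + 7 = 4$)
$S{\left(g \right)} = -4$ ($S{\left(g \right)} = \left(-1\right) 4 = -4$)
$\left(-11061 - 10255\right) - S{\left(-66 \right)} = \left(-11061 - 10255\right) - -4 = \left(-11061 - 10255\right) + 4 = -21316 + 4 = -21312$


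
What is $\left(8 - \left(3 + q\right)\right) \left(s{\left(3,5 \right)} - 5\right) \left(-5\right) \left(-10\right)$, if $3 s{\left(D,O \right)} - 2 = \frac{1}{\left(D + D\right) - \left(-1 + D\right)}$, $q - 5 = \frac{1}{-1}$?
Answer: $- \frac{425}{2} \approx -212.5$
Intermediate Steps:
$q = 4$ ($q = 5 + \frac{1}{-1} = 5 - 1 = 4$)
$s{\left(D,O \right)} = \frac{2}{3} + \frac{1}{3 \left(1 + D\right)}$ ($s{\left(D,O \right)} = \frac{2}{3} + \frac{1}{3 \left(\left(D + D\right) - \left(-1 + D\right)\right)} = \frac{2}{3} + \frac{1}{3 \left(2 D - \left(-1 + D\right)\right)} = \frac{2}{3} + \frac{1}{3 \left(1 + D\right)}$)
$\left(8 - \left(3 + q\right)\right) \left(s{\left(3,5 \right)} - 5\right) \left(-5\right) \left(-10\right) = \left(8 - 7\right) \left(\frac{3 + 2 \cdot 3}{3 \left(1 + 3\right)} - 5\right) \left(-5\right) \left(-10\right) = \left(8 - 7\right) \left(\frac{3 + 6}{3 \cdot 4} - 5\right) \left(-5\right) \left(-10\right) = \left(8 - 7\right) \left(\frac{1}{3} \cdot \frac{1}{4} \cdot 9 - 5\right) \left(-5\right) \left(-10\right) = 1 \left(\frac{3}{4} - 5\right) \left(-5\right) \left(-10\right) = 1 \left(- \frac{17}{4}\right) \left(-5\right) \left(-10\right) = \left(- \frac{17}{4}\right) \left(-5\right) \left(-10\right) = \frac{85}{4} \left(-10\right) = - \frac{425}{2}$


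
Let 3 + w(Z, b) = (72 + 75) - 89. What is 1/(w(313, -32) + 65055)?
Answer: 1/65110 ≈ 1.5359e-5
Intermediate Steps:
w(Z, b) = 55 (w(Z, b) = -3 + ((72 + 75) - 89) = -3 + (147 - 89) = -3 + 58 = 55)
1/(w(313, -32) + 65055) = 1/(55 + 65055) = 1/65110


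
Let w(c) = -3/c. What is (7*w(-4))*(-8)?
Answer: -42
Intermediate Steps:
(7*w(-4))*(-8) = (7*(-3/(-4)))*(-8) = (7*(-3*(-¼)))*(-8) = (7*(¾))*(-8) = (21/4)*(-8) = -42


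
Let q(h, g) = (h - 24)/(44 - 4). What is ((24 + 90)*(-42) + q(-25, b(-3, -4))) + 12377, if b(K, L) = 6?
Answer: 303511/40 ≈ 7587.8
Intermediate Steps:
q(h, g) = -⅗ + h/40 (q(h, g) = (-24 + h)/40 = (-24 + h)*(1/40) = -⅗ + h/40)
((24 + 90)*(-42) + q(-25, b(-3, -4))) + 12377 = ((24 + 90)*(-42) + (-⅗ + (1/40)*(-25))) + 12377 = (114*(-42) + (-⅗ - 5/8)) + 12377 = (-4788 - 49/40) + 12377 = -191569/40 + 12377 = 303511/40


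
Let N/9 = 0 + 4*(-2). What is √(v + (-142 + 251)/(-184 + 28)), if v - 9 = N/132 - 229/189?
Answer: √2124559437/18018 ≈ 2.5582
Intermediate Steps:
N = -72 (N = 9*(0 + 4*(-2)) = 9*(0 - 8) = 9*(-8) = -72)
v = 15058/2079 (v = 9 + (-72/132 - 229/189) = 9 + (-72*1/132 - 229*1/189) = 9 + (-6/11 - 229/189) = 9 - 3653/2079 = 15058/2079 ≈ 7.2429)
√(v + (-142 + 251)/(-184 + 28)) = √(15058/2079 + (-142 + 251)/(-184 + 28)) = √(15058/2079 + 109/(-156)) = √(15058/2079 + 109*(-1/156)) = √(15058/2079 - 109/156) = √(707479/108108) = √2124559437/18018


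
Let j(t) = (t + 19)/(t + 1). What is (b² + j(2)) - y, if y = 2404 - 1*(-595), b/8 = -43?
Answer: 115344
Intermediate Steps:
j(t) = (19 + t)/(1 + t)
b = -344 (b = 8*(-43) = -344)
y = 2999 (y = 2404 + 595 = 2999)
(b² + j(2)) - y = ((-344)² + (19 + 2)/(1 + 2)) - 1*2999 = (118336 + 21/3) - 2999 = (118336 + (⅓)*21) - 2999 = (118336 + 7) - 2999 = 118343 - 2999 = 115344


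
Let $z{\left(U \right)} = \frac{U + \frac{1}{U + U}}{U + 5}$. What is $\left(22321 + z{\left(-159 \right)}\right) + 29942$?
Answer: $\frac{2559474199}{48972} \approx 52264.0$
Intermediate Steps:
$z{\left(U \right)} = \frac{U + \frac{1}{2 U}}{5 + U}$
$\left(22321 + z{\left(-159 \right)}\right) + 29942 = \left(22321 + \frac{\frac{1}{2} + \left(-159\right)^{2}}{\left(-159\right) \left(5 - 159\right)}\right) + 29942 = \left(22321 - \frac{\frac{1}{2} + 25281}{159 \left(-154\right)}\right) + 29942 = \left(22321 - \left(- \frac{1}{24486}\right) \frac{50563}{2}\right) + 29942 = \left(22321 + \frac{50563}{48972}\right) + 29942 = \frac{1093154575}{48972} + 29942 = \frac{2559474199}{48972}$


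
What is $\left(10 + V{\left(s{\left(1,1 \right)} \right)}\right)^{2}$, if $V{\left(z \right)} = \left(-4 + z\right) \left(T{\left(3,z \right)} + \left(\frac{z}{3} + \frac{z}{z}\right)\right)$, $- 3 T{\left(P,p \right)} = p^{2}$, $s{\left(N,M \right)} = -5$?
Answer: $8281$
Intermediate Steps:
$T{\left(P,p \right)} = - \frac{p^{2}}{3}$
$V{\left(z \right)} = \left(-4 + z\right) \left(1 - \frac{z^{2}}{3} + \frac{z}{3}\right)$ ($V{\left(z \right)} = \left(-4 + z\right) \left(- \frac{z^{2}}{3} + \left(\frac{z}{3} + \frac{z}{z}\right)\right) = \left(-4 + z\right) \left(- \frac{z^{2}}{3} + \left(z \frac{1}{3} + 1\right)\right) = \left(-4 + z\right) \left(- \frac{z^{2}}{3} + \left(\frac{z}{3} + 1\right)\right) = \left(-4 + z\right) \left(- \frac{z^{2}}{3} + \left(1 + \frac{z}{3}\right)\right) = \left(-4 + z\right) \left(1 - \frac{z^{2}}{3} + \frac{z}{3}\right)$)
$\left(10 + V{\left(s{\left(1,1 \right)} \right)}\right)^{2} = \left(10 - \left(\frac{7}{3} - \frac{125}{3} - \frac{125}{3}\right)\right)^{2} = \left(10 + \left(-4 + \frac{5}{3} - - \frac{125}{3} + \frac{5}{3} \cdot 25\right)\right)^{2} = \left(10 + \left(-4 + \frac{5}{3} + \frac{125}{3} + \frac{125}{3}\right)\right)^{2} = \left(10 + 81\right)^{2} = 91^{2} = 8281$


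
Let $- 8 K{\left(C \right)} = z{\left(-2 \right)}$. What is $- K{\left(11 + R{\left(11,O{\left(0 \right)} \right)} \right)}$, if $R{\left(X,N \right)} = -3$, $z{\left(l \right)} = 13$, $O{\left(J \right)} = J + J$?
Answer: $\frac{13}{8} \approx 1.625$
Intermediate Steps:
$O{\left(J \right)} = 2 J$
$K{\left(C \right)} = - \frac{13}{8}$ ($K{\left(C \right)} = \left(- \frac{1}{8}\right) 13 = - \frac{13}{8}$)
$- K{\left(11 + R{\left(11,O{\left(0 \right)} \right)} \right)} = \left(-1\right) \left(- \frac{13}{8}\right) = \frac{13}{8}$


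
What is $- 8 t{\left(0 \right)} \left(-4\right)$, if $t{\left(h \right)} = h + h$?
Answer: $0$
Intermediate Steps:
$t{\left(h \right)} = 2 h$
$- 8 t{\left(0 \right)} \left(-4\right) = - 8 \cdot 2 \cdot 0 \left(-4\right) = \left(-8\right) 0 \left(-4\right) = 0 \left(-4\right) = 0$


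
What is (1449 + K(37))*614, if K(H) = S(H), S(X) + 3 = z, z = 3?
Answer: 889686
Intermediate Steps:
S(X) = 0 (S(X) = -3 + 3 = 0)
K(H) = 0
(1449 + K(37))*614 = (1449 + 0)*614 = 1449*614 = 889686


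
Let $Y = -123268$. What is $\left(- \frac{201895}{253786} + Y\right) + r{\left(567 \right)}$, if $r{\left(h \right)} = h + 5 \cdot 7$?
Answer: $- \frac{31131115371}{253786} \approx -1.2267 \cdot 10^{5}$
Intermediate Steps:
$r{\left(h \right)} = 35 + h$ ($r{\left(h \right)} = h + 35 = 35 + h$)
$\left(- \frac{201895}{253786} + Y\right) + r{\left(567 \right)} = \left(- \frac{201895}{253786} - 123268\right) + \left(35 + 567\right) = \left(\left(-201895\right) \frac{1}{253786} - 123268\right) + 602 = \left(- \frac{201895}{253786} - 123268\right) + 602 = - \frac{31283894543}{253786} + 602 = - \frac{31131115371}{253786}$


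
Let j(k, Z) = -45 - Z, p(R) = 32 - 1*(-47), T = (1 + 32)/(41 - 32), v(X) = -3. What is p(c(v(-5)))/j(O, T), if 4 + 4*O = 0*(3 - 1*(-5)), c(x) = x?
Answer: -237/146 ≈ -1.6233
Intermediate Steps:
T = 11/3 (T = 33/9 = 33*(⅑) = 11/3 ≈ 3.6667)
O = -1 (O = -1 + (0*(3 - 1*(-5)))/4 = -1 + (0*(3 + 5))/4 = -1 + (0*8)/4 = -1 + (¼)*0 = -1 + 0 = -1)
p(R) = 79 (p(R) = 32 + 47 = 79)
p(c(v(-5)))/j(O, T) = 79/(-45 - 1*11/3) = 79/(-45 - 11/3) = 79/(-146/3) = 79*(-3/146) = -237/146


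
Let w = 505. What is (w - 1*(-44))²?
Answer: 301401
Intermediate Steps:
(w - 1*(-44))² = (505 - 1*(-44))² = (505 + 44)² = 549² = 301401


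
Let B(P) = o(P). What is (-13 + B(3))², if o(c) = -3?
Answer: 256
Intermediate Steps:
B(P) = -3
(-13 + B(3))² = (-13 - 3)² = (-16)² = 256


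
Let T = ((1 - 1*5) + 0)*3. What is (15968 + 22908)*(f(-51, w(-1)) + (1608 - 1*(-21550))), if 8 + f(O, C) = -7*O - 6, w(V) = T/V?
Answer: 913624876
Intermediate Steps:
T = -12 (T = ((1 - 5) + 0)*3 = (-4 + 0)*3 = -4*3 = -12)
w(V) = -12/V
f(O, C) = -14 - 7*O (f(O, C) = -8 + (-7*O - 6) = -8 + (-6 - 7*O) = -14 - 7*O)
(15968 + 22908)*(f(-51, w(-1)) + (1608 - 1*(-21550))) = (15968 + 22908)*((-14 - 7*(-51)) + (1608 - 1*(-21550))) = 38876*((-14 + 357) + (1608 + 21550)) = 38876*(343 + 23158) = 38876*23501 = 913624876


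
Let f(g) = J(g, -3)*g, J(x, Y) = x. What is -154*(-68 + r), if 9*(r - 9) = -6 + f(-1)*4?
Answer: 82082/9 ≈ 9120.2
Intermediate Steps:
f(g) = g² (f(g) = g*g = g²)
r = 79/9 (r = 9 + (-6 + (-1)²*4)/9 = 9 + (-6 + 1*4)/9 = 9 + (-6 + 4)/9 = 9 + (⅑)*(-2) = 9 - 2/9 = 79/9 ≈ 8.7778)
-154*(-68 + r) = -154*(-68 + 79/9) = -154*(-533/9) = 82082/9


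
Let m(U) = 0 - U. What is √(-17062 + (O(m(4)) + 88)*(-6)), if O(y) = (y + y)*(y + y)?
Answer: I*√17974 ≈ 134.07*I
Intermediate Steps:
m(U) = -U
O(y) = 4*y² (O(y) = (2*y)*(2*y) = 4*y²)
√(-17062 + (O(m(4)) + 88)*(-6)) = √(-17062 + (4*(-1*4)² + 88)*(-6)) = √(-17062 + (4*(-4)² + 88)*(-6)) = √(-17062 + (4*16 + 88)*(-6)) = √(-17062 + (64 + 88)*(-6)) = √(-17062 + 152*(-6)) = √(-17062 - 912) = √(-17974) = I*√17974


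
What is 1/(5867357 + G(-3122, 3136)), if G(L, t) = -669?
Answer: 1/5866688 ≈ 1.7045e-7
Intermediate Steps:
1/(5867357 + G(-3122, 3136)) = 1/(5867357 - 669) = 1/5866688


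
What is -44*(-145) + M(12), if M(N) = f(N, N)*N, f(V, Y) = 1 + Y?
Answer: 6536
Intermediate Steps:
M(N) = N*(1 + N) (M(N) = (1 + N)*N = N*(1 + N))
-44*(-145) + M(12) = -44*(-145) + 12*(1 + 12) = 6380 + 12*13 = 6380 + 156 = 6536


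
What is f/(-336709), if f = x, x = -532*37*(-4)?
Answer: -78736/336709 ≈ -0.23384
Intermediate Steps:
x = 78736 (x = -19684*(-4) = 78736)
f = 78736
f/(-336709) = 78736/(-336709) = 78736*(-1/336709) = -78736/336709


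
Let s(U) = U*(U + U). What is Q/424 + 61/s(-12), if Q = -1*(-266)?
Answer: 12809/15264 ≈ 0.83916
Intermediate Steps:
s(U) = 2*U² (s(U) = U*(2*U) = 2*U²)
Q = 266
Q/424 + 61/s(-12) = 266/424 + 61/((2*(-12)²)) = 266*(1/424) + 61/((2*144)) = 133/212 + 61/288 = 12809/15264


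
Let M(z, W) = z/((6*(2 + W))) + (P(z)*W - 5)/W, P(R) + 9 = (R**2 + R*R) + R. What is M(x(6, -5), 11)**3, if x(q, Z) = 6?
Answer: 944942530797/2924207 ≈ 3.2315e+5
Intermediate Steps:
P(R) = -9 + R + 2*R**2 (P(R) = -9 + ((R**2 + R*R) + R) = -9 + ((R**2 + R**2) + R) = -9 + (2*R**2 + R) = -9 + (R + 2*R**2) = -9 + R + 2*R**2)
M(z, W) = z/(12 + 6*W) + (-5 + W*(-9 + z + 2*z**2))/W (M(z, W) = z/((6*(2 + W))) + ((-9 + z + 2*z**2)*W - 5)/W = z/(12 + 6*W) + (W*(-9 + z + 2*z**2) - 5)/W = z/(12 + 6*W) + (-5 + W*(-9 + z + 2*z**2))/W)
M(x(6, -5), 11)**3 = ((1/6)*(-60 - 30*11 + 11*6 + 6*11**2*(-9 + 6 + 2*6**2) + 12*11*(-9 + 6 + 2*6**2))/(11*(2 + 11)))**3 = ((1/6)*(1/11)*(-60 - 330 + 66 + 6*121*(-9 + 6 + 2*36) + 12*11*(-9 + 6 + 2*36))/13)**3 = ((1/6)*(1/11)*(1/13)*(-60 - 330 + 66 + 6*121*(-9 + 6 + 72) + 12*11*(-9 + 6 + 72)))**3 = ((1/6)*(1/11)*(1/13)*(-60 - 330 + 66 + 6*121*69 + 12*11*69))**3 = ((1/6)*(1/11)*(1/13)*(-60 - 330 + 66 + 50094 + 9108))**3 = ((1/6)*(1/11)*(1/13)*58878)**3 = (9813/143)**3 = 944942530797/2924207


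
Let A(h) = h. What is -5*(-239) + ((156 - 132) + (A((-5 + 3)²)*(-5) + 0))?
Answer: 1199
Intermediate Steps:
-5*(-239) + ((156 - 132) + (A((-5 + 3)²)*(-5) + 0)) = -5*(-239) + ((156 - 132) + ((-5 + 3)²*(-5) + 0)) = 1195 + (24 + ((-2)²*(-5) + 0)) = 1195 + (24 + (4*(-5) + 0)) = 1195 + (24 + (-20 + 0)) = 1195 + (24 - 20) = 1195 + 4 = 1199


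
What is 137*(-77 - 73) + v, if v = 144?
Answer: -20406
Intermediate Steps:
137*(-77 - 73) + v = 137*(-77 - 73) + 144 = 137*(-150) + 144 = -20550 + 144 = -20406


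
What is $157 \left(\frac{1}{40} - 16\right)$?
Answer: $- \frac{100323}{40} \approx -2508.1$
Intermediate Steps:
$157 \left(\frac{1}{40} - 16\right) = 157 \left(- \frac{639}{40}\right) = - \frac{100323}{40}$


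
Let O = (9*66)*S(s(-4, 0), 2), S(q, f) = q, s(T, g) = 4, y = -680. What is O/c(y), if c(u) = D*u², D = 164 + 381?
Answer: 297/31501000 ≈ 9.4283e-6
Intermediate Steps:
D = 545
c(u) = 545*u²
O = 2376 (O = (9*66)*4 = 594*4 = 2376)
O/c(y) = 2376/((545*(-680)²)) = 2376/((545*462400)) = 2376/252008000 = 2376*(1/252008000) = 297/31501000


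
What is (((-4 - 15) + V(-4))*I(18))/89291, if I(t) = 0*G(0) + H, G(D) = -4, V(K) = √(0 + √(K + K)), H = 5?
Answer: -95/89291 + 5*(-1)^(¼)*2^(¾)/89291 ≈ -0.00099735 + 6.6592e-5*I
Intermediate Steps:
V(K) = 2^(¼)*K^(¼) (V(K) = √(0 + √(2*K)) = √(0 + √2*√K) = √(√2*√K) = 2^(¼)*K^(¼))
I(t) = 5 (I(t) = 0*(-4) + 5 = 0 + 5 = 5)
(((-4 - 15) + V(-4))*I(18))/89291 = (((-4 - 15) + 2^(¼)*(-4)^(¼))*5)/89291 = ((-19 + 2^(¼)*((-1)^(¼)*√2))*5)*(1/89291) = ((-19 + (-1)^(¼)*2^(¾))*5)*(1/89291) = (-95 + 5*(-1)^(¼)*2^(¾))*(1/89291) = -95/89291 + 5*(-1)^(¼)*2^(¾)/89291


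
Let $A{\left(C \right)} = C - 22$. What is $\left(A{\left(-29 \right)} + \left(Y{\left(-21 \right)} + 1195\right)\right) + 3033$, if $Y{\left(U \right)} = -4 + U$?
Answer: $4152$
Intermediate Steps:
$A{\left(C \right)} = -22 + C$
$\left(A{\left(-29 \right)} + \left(Y{\left(-21 \right)} + 1195\right)\right) + 3033 = \left(\left(-22 - 29\right) + \left(\left(-4 - 21\right) + 1195\right)\right) + 3033 = \left(-51 + \left(-25 + 1195\right)\right) + 3033 = \left(-51 + 1170\right) + 3033 = 1119 + 3033 = 4152$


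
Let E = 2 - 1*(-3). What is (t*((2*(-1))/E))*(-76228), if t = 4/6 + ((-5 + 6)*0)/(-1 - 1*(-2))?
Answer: 304912/15 ≈ 20327.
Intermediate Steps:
E = 5 (E = 2 + 3 = 5)
t = ⅔ (t = 4*(⅙) + (1*0)/(-1 + 2) = ⅔ + 0/1 = ⅔ + 0*1 = ⅔ + 0 = ⅔ ≈ 0.66667)
(t*((2*(-1))/E))*(-76228) = (2*((2*(-1))/5)/3)*(-76228) = (2*(-2*⅕)/3)*(-76228) = ((⅔)*(-⅖))*(-76228) = -4/15*(-76228) = 304912/15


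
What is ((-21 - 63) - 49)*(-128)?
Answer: 17024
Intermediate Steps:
((-21 - 63) - 49)*(-128) = (-84 - 49)*(-128) = -133*(-128) = 17024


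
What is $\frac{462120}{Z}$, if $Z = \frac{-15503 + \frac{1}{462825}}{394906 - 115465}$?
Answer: $- \frac{29883516807424500}{3587587987} \approx -8.3297 \cdot 10^{6}$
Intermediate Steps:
$Z = - \frac{7175175974}{129332280825}$ ($Z = \frac{-15503 + \frac{1}{462825}}{279441} = \left(- \frac{7175175974}{462825}\right) \frac{1}{279441} = - \frac{7175175974}{129332280825} \approx -0.055479$)
$\frac{462120}{Z} = \frac{462120}{- \frac{7175175974}{129332280825}} = 462120 \left(- \frac{129332280825}{7175175974}\right) = - \frac{29883516807424500}{3587587987}$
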